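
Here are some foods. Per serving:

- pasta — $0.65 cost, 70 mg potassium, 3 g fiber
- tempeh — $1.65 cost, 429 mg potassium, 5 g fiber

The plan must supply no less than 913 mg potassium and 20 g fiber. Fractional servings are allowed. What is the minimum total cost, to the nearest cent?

$5.14

The cheapest plan sits at a corner of the feasible region — with two constraints it uses at most two foods.
pasta only: max(913/70, 20/3) = 13.04 servings → $8.48.
tempeh only: max(913/429, 20/5) = 4 servings → $6.60.
pasta + tempeh with both tight: 4.285 servings and 1.429 servings → $5.14.
So the least-cost plan costs $5.14.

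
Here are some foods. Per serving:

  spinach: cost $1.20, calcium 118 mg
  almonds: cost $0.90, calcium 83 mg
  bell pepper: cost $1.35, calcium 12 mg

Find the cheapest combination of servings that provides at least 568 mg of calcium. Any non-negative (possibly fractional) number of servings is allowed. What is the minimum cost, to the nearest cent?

Cost per mg of calcium: spinach $0.0102, almonds $0.0108, bell pepper $0.1125.
With no serving limits, use only spinach: 568 mg / 118 mg = 4.814 servings × $1.20 = $5.78.

$5.78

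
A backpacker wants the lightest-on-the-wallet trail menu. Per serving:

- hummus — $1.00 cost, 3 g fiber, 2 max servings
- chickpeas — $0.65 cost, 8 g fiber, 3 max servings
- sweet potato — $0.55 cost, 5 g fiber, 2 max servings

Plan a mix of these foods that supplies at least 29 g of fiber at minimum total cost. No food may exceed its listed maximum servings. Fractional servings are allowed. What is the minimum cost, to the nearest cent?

$2.50

Cost per g of fiber: chickpeas $0.0813, sweet potato $0.1100, hummus $0.3333.
Take 3 servings of chickpeas: +24.0 g fiber for $1.95 (total $1.95, still need 5.0 g).
Take 1 serving of sweet potato: +5.0 g fiber for $0.55 (total $2.50, still need 0.0 g).
Filling from the cheapest source first is optimal under one linear minimum: $2.50.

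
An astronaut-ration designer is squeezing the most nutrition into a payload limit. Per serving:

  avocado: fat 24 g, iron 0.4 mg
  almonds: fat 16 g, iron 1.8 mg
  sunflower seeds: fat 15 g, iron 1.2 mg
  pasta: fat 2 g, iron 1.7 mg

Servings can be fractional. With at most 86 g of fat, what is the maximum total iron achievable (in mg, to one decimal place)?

Iron per g fat: pasta 0.85, almonds 0.1125, sunflower seeds 0.08, avocado 0.01667.
With no serving limits, spend the whole fat allowance on pasta: 86 g / 2 g × 1.7 mg = 73.1 mg.

73.1 mg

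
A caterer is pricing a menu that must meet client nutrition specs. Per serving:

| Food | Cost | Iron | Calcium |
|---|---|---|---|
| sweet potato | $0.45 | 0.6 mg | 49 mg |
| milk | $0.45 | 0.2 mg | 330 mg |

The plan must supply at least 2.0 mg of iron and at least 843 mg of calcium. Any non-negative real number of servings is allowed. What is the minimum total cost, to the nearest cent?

$2.15

sweet potato only: max(2.0/0.6, 843/49) = 17.2 servings → $7.74.
milk only: max(2.0/0.2, 843/330) = 10 servings → $4.50.
sweet potato + milk with both tight: 2.611 servings and 2.167 servings → $2.15.
So the least-cost plan costs $2.15.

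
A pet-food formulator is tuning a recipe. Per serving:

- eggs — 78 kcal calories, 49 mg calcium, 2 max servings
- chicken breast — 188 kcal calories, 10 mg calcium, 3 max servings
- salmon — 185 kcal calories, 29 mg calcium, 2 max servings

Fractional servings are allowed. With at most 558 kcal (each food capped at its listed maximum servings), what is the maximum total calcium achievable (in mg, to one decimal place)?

Calcium per kcal: eggs 0.6282, salmon 0.1568, chicken breast 0.05319.
Take 2 servings of eggs: uses 156 kcal, +98.0 mg calcium (running total 98.0 mg).
Take 2 servings of salmon: uses 370 kcal, +58.0 mg calcium (running total 156.0 mg).
Take 0.1702 servings of chicken breast: uses 32 kcal, +1.7 mg calcium (running total 157.7 mg).
Filling greedily by calcium-per-kcal is optimal for one linear limit, giving 157.7 mg.

157.7 mg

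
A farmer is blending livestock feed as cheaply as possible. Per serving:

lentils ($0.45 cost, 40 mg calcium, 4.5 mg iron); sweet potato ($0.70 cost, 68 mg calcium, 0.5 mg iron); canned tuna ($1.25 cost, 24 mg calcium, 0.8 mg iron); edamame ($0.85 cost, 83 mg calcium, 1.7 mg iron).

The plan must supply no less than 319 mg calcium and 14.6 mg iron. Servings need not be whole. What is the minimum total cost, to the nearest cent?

$3.36

A basic optimal solution has at most two foods positive. Try each food alone and each pair with both targets met exactly.
lentils only: max(319/40, 14.6/4.5) = 7.975 servings → $3.59.
sweet potato only: max(319/68, 14.6/0.5) = 29.2 servings → $20.44.
canned tuna only: max(319/24, 14.6/0.8) = 18.25 servings → $22.81.
edamame only: max(319/83, 14.6/1.7) = 8.588 servings → $7.30.
lentils + sweet potato with both tight: 2.914 servings and 2.977 servings → $3.40.
lentils + canned tuna with both tight: 1.253 servings and 11.2 servings → $14.57.
lentils + edamame with both tight: 2.191 servings and 2.787 servings → $3.36.
sweet potato + canned tuna: the both-tight solution has a negative serving — not a feasible corner.
sweet potato + edamame with both targets exact would need a negative amount; discard.
canned tuna + edamame: the both-tight solution has a negative serving — not a feasible corner.
The minimum over all feasible corners is $3.36.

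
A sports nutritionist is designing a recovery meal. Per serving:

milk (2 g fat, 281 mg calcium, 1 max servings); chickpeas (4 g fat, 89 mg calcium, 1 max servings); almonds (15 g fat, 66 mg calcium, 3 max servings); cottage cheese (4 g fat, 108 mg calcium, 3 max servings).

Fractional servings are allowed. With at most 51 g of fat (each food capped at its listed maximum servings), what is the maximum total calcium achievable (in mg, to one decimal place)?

Calcium per g fat: milk 140.5, cottage cheese 27, chickpeas 22.25, almonds 4.4.
Take 1 serving of milk: uses 2 g fat, +281.0 mg calcium (running total 281.0 mg).
Take 3 servings of cottage cheese: uses 12 g fat, +324.0 mg calcium (running total 605.0 mg).
Take 1 serving of chickpeas: uses 4 g fat, +89.0 mg calcium (running total 694.0 mg).
Take 2.2 servings of almonds: uses 33 g fat, +145.2 mg calcium (running total 839.2 mg).
Filling greedily by calcium-per-g fat is optimal for one linear limit, giving 839.2 mg.

839.2 mg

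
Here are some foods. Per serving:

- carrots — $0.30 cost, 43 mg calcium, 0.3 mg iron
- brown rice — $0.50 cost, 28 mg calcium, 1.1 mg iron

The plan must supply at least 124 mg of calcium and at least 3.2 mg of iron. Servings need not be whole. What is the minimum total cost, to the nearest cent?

Minimising a linear cost over {calcium ≥ 124, iron ≥ 3.2, servings ≥ 0} — the optimum is at a vertex, using one or two foods.
carrots only: max(124/43, 3.2/0.3) = 10.67 servings → $3.20.
brown rice only: max(124/28, 3.2/1.1) = 4.429 servings → $2.21.
carrots + brown rice with both tight: 1.203 servings and 2.581 servings → $1.65.
Cheapest feasible corner: $1.65.

$1.65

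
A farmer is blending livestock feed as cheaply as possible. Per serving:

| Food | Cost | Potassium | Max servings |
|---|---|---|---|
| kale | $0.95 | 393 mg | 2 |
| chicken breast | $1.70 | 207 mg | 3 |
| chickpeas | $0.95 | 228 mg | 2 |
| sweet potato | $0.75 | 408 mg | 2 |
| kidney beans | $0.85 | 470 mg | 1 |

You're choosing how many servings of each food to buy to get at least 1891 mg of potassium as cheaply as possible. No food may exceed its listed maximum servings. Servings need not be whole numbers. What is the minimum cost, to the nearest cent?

Cost per mg of potassium: kidney beans $0.0018, sweet potato $0.0018, kale $0.0024, chickpeas $0.0042, chicken breast $0.0082.
Take 1 serving of kidney beans: +470.0 mg potassium for $0.85 (total $0.85, still need 1421.0 mg).
Take 2 servings of sweet potato: +816.0 mg potassium for $1.50 (total $2.35, still need 605.0 mg).
Take 1.539 servings of kale: +605.0 mg potassium for $1.46 (total $3.81, still need 0.0 mg).
Filling from the cheapest source first is optimal under one linear minimum: $3.81.

$3.81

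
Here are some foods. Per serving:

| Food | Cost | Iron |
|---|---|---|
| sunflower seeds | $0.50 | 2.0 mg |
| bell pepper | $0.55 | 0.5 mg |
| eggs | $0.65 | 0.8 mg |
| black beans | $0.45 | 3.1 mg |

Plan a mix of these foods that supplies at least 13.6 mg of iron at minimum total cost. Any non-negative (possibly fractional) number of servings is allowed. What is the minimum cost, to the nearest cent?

Cost per mg of iron: black beans $0.1452, sunflower seeds $0.2500, eggs $0.8125, bell pepper $1.1000.
With no serving limits, use only black beans: 13.6 mg / 3.1 mg = 4.387 servings × $0.45 = $1.97.

$1.97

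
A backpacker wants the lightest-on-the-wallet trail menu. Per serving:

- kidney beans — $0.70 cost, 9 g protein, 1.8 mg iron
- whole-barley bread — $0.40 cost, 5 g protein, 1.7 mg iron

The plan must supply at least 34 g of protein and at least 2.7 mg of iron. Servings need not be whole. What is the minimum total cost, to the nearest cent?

Compare the cost at each extreme point of the feasible region.
kidney beans only: max(34/9, 2.7/1.8) = 3.778 servings → $2.64.
whole-barley bread only: max(34/5, 2.7/1.7) = 6.8 servings → $2.72.
kidney beans + whole-barley bread: the both-tight solution has a negative serving — not a feasible corner.
Cheapest feasible corner: $2.64.

$2.64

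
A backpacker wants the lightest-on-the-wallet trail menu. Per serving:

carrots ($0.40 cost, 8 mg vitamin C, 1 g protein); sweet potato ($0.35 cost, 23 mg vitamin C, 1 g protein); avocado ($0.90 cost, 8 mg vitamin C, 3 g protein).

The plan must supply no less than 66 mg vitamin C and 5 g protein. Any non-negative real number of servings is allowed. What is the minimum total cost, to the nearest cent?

An LP optimum is at a vertex; with two nutrient constraints at most two foods are used. Check each candidate.
carrots only: max(66/8, 5/1) = 8.25 servings → $3.30.
sweet potato only: max(66/23, 5/1) = 5 servings → $1.75.
avocado only: max(66/8, 5/3) = 8.25 servings → $7.42.
carrots + sweet potato with both tight: 3.267 servings and 1.733 servings → $1.91.
carrots + avocado with both targets exact would need a negative amount; discard.
sweet potato + avocado with both tight: 2.59 servings and 0.8033 servings → $1.63.
Cheapest feasible corner: $1.63.

$1.63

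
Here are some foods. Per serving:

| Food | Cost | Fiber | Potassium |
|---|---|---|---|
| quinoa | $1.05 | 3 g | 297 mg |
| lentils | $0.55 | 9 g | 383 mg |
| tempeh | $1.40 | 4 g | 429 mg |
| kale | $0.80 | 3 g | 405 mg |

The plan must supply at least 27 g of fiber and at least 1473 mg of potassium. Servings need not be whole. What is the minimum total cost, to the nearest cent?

Two binding constraints pin down two serving amounts, so the optimal mix uses at most two foods. The candidates are each food alone (scaled to the tighter of fiber/potassium) and each pair with both constraints tight.
quinoa only: max(27/3, 1473/297) = 9 servings → $9.45.
lentils only: max(27/9, 1473/383) = 3.846 servings → $2.12.
tempeh only: max(27/4, 1473/429) = 6.75 servings → $9.45.
kale only: max(27/3, 1473/405) = 9 servings → $7.20.
quinoa + lentils with both tight: 1.913 servings and 2.362 servings → $3.31.
quinoa + tempeh with both targets exact would need a negative amount; discard.
quinoa + kale with both targets exact would need a negative amount; discard.
lentils + tempeh with both tight: 2.444 servings and 1.252 servings → $3.10.
lentils + kale with both tight: 2.611 servings and 1.168 servings → $2.37.
tempeh + kale: the both-tight solution has a negative serving — not a feasible corner.
Cheapest feasible corner: $2.12.

$2.12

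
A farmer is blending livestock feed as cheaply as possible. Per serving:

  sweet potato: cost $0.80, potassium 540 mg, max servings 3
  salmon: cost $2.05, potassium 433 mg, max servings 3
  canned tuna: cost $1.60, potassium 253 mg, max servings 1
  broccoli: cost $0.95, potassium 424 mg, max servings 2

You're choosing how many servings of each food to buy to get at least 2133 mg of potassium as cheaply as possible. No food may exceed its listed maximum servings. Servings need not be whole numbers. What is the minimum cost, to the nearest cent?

$3.55

Cost per mg of potassium: sweet potato $0.0015, broccoli $0.0022, salmon $0.0047, canned tuna $0.0063.
Take 3 servings of sweet potato: +1620.0 mg potassium for $2.40 (total $2.40, still need 513.0 mg).
Take 1.21 servings of broccoli: +513.0 mg potassium for $1.15 (total $3.55, still need 0.0 mg).
Greedy by cheapest-per-mg is optimal for a single linear constraint, so the minimum cost is $3.55.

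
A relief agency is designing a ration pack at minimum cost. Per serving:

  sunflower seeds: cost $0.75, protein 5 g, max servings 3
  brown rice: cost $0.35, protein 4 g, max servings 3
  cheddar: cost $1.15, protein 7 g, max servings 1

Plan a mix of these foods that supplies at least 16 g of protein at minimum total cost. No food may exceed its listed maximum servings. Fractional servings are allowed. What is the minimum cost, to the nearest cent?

Cost per g of protein: brown rice $0.0875, sunflower seeds $0.1500, cheddar $0.1643.
Take 3 servings of brown rice: +12.0 g protein for $1.05 (total $1.05, still need 4.0 g).
Take 0.8 servings of sunflower seeds: +4.0 g protein for $0.60 (total $1.65, still need 0.0 g).
Filling from the cheapest source first is optimal under one linear minimum: $1.65.

$1.65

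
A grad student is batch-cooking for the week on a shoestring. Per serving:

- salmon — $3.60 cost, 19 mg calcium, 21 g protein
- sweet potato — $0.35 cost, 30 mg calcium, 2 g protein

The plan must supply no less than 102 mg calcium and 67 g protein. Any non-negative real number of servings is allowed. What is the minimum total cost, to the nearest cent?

$11.50

At the optimum either one food covers both requirements or two foods hit both targets exactly; no other combination can be cheaper.
salmon only: max(102/19, 67/21) = 5.368 servings → $19.33.
sweet potato only: max(102/30, 67/2) = 33.5 servings → $11.72.
salmon + sweet potato with both tight: 3.051 servings and 1.468 servings → $11.50.
So the least-cost plan costs $11.50.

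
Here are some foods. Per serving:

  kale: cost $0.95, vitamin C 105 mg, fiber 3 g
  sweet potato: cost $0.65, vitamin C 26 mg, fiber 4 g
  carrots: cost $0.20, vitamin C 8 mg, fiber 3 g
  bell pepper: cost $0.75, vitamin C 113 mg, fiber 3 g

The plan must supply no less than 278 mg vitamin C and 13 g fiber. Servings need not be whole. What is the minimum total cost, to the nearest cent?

$2.14

Compare the cost at each extreme point of the feasible region.
kale only: max(278/105, 13/3) = 4.333 servings → $4.12.
sweet potato only: max(278/26, 13/4) = 10.69 servings → $6.95.
carrots only: max(278/8, 13/3) = 34.75 servings → $6.95.
bell pepper only: max(278/113, 13/3) = 4.333 servings → $3.25.
kale + sweet potato with both tight: 2.263 servings and 1.553 servings → $3.16.
kale + carrots with both tight: 2.509 servings and 1.825 servings → $2.75.
kale + bell pepper with both targets exact would need a negative amount; discard.
sweet potato + carrots: intersection lies outside the first quadrant.
sweet potato + bell pepper with both tight: 1.698 servings and 2.07 servings → $2.66.
carrots + bell pepper with both tight: 2.016 servings and 2.317 servings → $2.14.
Cheapest feasible corner: $2.14.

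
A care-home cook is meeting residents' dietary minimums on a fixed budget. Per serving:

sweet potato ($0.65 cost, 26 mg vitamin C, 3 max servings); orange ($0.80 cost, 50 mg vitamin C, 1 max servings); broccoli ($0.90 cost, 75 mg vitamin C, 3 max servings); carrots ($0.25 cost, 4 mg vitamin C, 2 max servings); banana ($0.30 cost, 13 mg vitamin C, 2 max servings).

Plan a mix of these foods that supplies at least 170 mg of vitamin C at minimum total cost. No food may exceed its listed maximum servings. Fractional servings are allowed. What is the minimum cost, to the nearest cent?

$2.04

Cost per mg of vitamin C: broccoli $0.0120, orange $0.0160, banana $0.0231, sweet potato $0.0250, carrots $0.0625.
Take 2.267 servings of broccoli: +170.0 mg vitamin C for $2.04 (total $2.04, still need 0.0 mg).
Greedy by cheapest-per-mg is optimal for a single linear constraint, so the minimum cost is $2.04.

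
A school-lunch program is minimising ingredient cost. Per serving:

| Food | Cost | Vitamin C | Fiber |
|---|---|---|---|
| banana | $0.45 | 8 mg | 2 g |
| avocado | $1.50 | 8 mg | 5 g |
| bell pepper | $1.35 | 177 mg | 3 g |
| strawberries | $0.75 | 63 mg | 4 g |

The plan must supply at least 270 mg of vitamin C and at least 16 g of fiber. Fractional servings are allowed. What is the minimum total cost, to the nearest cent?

$3.11

Minimising a linear cost over {vitamin C ≥ 270, fiber ≥ 16, servings ≥ 0} — the optimum is at a vertex, using one or two foods.
banana only: max(270/8, 16/2) = 33.75 servings → $15.19.
avocado only: max(270/8, 16/5) = 33.75 servings → $50.62.
bell pepper only: max(270/177, 16/3) = 5.333 servings → $7.20.
strawberries only: max(270/63, 16/4) = 4.286 servings → $3.21.
banana + avocado: the both-tight solution has a negative serving — not a feasible corner.
banana + bell pepper with both tight: 6.127 servings and 1.248 servings → $4.44.
banana + strawberries: intersection lies outside the first quadrant.
avocado + bell pepper with both tight: 2.348 servings and 1.419 servings → $5.44.
avocado + strawberries with both targets exact would need a negative amount; discard.
bell pepper + strawberries with both tight: 0.1387 servings and 3.896 servings → $3.11.
Cheapest feasible corner: $3.11.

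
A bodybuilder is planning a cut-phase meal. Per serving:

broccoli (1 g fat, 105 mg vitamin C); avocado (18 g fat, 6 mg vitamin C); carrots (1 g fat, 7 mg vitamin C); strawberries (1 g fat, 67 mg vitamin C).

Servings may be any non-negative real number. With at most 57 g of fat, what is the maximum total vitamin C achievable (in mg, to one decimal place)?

5985.0 mg

Vitamin C per g fat: broccoli 105, strawberries 67, carrots 7, avocado 0.3333.
With no serving limits, spend the whole fat allowance on broccoli: 57 g / 1 g × 105 mg = 5985.0 mg.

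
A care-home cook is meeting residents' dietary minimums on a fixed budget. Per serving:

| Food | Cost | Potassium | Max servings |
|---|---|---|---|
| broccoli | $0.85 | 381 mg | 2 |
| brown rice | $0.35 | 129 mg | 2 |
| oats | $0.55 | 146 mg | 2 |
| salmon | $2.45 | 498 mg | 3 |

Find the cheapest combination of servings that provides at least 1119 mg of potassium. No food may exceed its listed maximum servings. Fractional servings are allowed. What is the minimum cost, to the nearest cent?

Cost per mg of potassium: broccoli $0.0022, brown rice $0.0027, oats $0.0038, salmon $0.0049.
Take 2 servings of broccoli: +762.0 mg potassium for $1.70 (total $1.70, still need 357.0 mg).
Take 2 servings of brown rice: +258.0 mg potassium for $0.70 (total $2.40, still need 99.0 mg).
Take 0.6781 servings of oats: +99.0 mg potassium for $0.37 (total $2.77, still need 0.0 mg).
Greedy by cheapest-per-mg is optimal for a single linear constraint, so the minimum cost is $2.77.

$2.77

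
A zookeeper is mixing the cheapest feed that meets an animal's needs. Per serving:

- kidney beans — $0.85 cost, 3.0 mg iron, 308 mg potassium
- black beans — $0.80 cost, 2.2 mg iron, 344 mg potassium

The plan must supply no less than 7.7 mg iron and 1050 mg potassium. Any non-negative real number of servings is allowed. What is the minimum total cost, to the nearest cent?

$2.57

An LP optimum is at a vertex; with two nutrient constraints at most two foods are used. Check each candidate.
kidney beans only: max(7.7/3.0, 1050/308) = 3.409 servings → $2.90.
black beans only: max(7.7/2.2, 1050/344) = 3.5 servings → $2.80.
kidney beans + black beans with both tight: 0.956 servings and 2.196 servings → $2.57.
So the least-cost plan costs $2.57.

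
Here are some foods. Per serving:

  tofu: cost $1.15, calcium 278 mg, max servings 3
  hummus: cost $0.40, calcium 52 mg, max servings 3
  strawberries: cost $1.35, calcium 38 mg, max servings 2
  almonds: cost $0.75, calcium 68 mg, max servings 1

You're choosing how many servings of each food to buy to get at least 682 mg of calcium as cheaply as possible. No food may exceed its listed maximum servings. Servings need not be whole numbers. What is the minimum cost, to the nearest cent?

$2.82

Cost per mg of calcium: tofu $0.0041, hummus $0.0077, almonds $0.0110, strawberries $0.0355.
Take 2.453 servings of tofu: +682.0 mg calcium for $2.82 (total $2.82, still need 0.0 mg).
Greedy by cheapest-per-mg is optimal for a single linear constraint, so the minimum cost is $2.82.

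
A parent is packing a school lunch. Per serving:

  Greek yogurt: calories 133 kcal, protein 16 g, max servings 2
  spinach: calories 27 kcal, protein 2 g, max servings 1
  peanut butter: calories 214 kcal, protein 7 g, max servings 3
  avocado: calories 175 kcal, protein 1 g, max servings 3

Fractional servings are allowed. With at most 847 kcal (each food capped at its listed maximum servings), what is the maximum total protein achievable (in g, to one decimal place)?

52.1 g

Protein per kcal: Greek yogurt 0.1203, spinach 0.07407, peanut butter 0.03271, avocado 0.005714.
Take 2 servings of Greek yogurt: uses 266 kcal, +32.0 g protein (running total 32.0 g).
Take 1 serving of spinach: uses 27 kcal, +2.0 g protein (running total 34.0 g).
Take 2.589 servings of peanut butter: uses 554 kcal, +18.1 g protein (running total 52.1 g).
Greedy by best ratio exhausts the calories allowance optimally: 52.1 g.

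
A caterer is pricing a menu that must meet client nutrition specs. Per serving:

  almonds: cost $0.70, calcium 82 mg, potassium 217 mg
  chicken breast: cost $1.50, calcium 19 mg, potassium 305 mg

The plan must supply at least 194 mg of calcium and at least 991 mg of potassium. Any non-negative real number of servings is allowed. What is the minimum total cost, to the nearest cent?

$3.20

Check every corner: each single food scaled to meet both minima, and each pair solved so both constraints bind.
almonds only: max(194/82, 991/217) = 4.567 servings → $3.20.
chicken breast only: max(194/19, 991/305) = 10.21 servings → $15.32.
almonds + chicken breast with both tight: 1.931 servings and 1.875 servings → $4.16.
The minimum over all feasible corners is $3.20.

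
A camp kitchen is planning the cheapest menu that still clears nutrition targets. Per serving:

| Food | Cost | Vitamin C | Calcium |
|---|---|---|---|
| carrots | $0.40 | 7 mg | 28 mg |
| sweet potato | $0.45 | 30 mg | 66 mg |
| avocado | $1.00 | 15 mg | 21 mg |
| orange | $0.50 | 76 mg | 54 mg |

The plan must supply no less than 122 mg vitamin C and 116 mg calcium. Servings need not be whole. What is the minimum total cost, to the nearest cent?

At the optimum either one food covers both requirements or two foods hit both targets exactly; no other combination can be cheaper.
carrots only: max(122/7, 116/28) = 17.43 servings → $6.97.
sweet potato only: max(122/30, 116/66) = 4.067 servings → $1.83.
avocado only: max(122/15, 116/21) = 8.133 servings → $8.13.
orange only: max(122/76, 116/54) = 2.148 servings → $1.07.
carrots + sweet potato with both targets exact would need a negative amount; discard.
carrots + avocado: the both-tight solution has a negative serving — not a feasible corner.
carrots + orange with both tight: 1.273 servings and 1.488 servings → $1.25.
sweet potato + avocado: the both-tight solution has a negative serving — not a feasible corner.
sweet potato + orange with both tight: 0.6561 servings and 1.346 servings → $0.97.
avocado + orange with both tight: 2.835 servings and 1.046 servings → $3.36.
Cheapest feasible corner: $0.97.

$0.97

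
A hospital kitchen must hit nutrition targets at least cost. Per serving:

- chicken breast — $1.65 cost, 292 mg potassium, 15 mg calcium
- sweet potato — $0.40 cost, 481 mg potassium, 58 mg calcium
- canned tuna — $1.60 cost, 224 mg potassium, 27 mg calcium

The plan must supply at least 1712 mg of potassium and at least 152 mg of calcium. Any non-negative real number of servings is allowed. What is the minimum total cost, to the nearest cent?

For a min-cost LP with two ≥-constraints, a basic feasible solution has at most two positive variables.
chicken breast only: max(1712/292, 152/15) = 10.13 servings → $16.72.
sweet potato only: max(1712/481, 152/58) = 3.559 servings → $1.42.
canned tuna only: max(1712/224, 152/27) = 7.643 servings → $12.23.
chicken breast + sweet potato with both tight: 2.694 servings and 1.924 servings → $5.21.
chicken breast + canned tuna with both tight: 2.691 servings and 4.134 servings → $11.06.
sweet potato + canned tuna: intersection lies outside the first quadrant.
So the least-cost plan costs $1.42.

$1.42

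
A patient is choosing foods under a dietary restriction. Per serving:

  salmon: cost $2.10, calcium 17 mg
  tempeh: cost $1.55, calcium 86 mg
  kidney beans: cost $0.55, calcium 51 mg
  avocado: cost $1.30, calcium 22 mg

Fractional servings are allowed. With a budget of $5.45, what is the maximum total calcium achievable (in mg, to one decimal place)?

505.4 mg

Calcium per dollar: kidney beans 92.73, tempeh 55.48, avocado 16.92, salmon 8.095.
With no serving limits, spend the whole cost allowance on kidney beans: $5.45 / $0.55 × 51 mg = 505.4 mg.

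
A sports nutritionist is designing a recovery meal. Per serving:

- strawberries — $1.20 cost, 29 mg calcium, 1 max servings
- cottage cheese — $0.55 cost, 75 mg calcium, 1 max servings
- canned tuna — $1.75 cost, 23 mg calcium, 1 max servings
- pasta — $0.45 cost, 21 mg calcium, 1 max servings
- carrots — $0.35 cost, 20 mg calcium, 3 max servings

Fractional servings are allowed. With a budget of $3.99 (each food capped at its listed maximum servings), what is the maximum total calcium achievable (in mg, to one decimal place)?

194.7 mg

Calcium per dollar: cottage cheese 136.4, carrots 57.14, pasta 46.67, strawberries 24.17, canned tuna 13.14.
Take 1 serving of cottage cheese: spends $0.55, +75.0 mg calcium (running total 75.0 mg).
Take 3 servings of carrots: spends $1.05, +60.0 mg calcium (running total 135.0 mg).
Take 1 serving of pasta: spends $0.45, +21.0 mg calcium (running total 156.0 mg).
Take 1 serving of strawberries: spends $1.20, +29.0 mg calcium (running total 185.0 mg).
Take 0.4229 servings of canned tuna: spends $0.74, +9.7 mg calcium (running total 194.7 mg).
Greedy by best ratio exhausts the cost allowance optimally: 194.7 mg.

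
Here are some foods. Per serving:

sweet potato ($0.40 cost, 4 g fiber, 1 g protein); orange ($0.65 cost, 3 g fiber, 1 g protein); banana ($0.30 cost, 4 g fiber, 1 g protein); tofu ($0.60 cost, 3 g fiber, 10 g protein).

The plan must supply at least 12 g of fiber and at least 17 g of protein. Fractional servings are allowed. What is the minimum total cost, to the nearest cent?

$1.47

An LP optimum is at a vertex; with two nutrient constraints at most two foods are used. Check each candidate.
sweet potato only: max(12/4, 17/1) = 17 servings → $6.80.
orange only: max(12/3, 17/1) = 17 servings → $11.05.
banana only: max(12/4, 17/1) = 17 servings → $5.10.
tofu only: max(12/3, 17/10) = 4 servings → $2.40.
sweet potato + orange: intersection lies outside the first quadrant.
sweet potato + banana (both tight): parallel constraints — no distinct corner.
sweet potato + tofu with both tight: 1.865 servings and 1.514 servings → $1.65.
orange + banana: the both-tight solution has a negative serving — not a feasible corner.
orange + tofu with both tight: 2.556 servings and 1.444 servings → $2.53.
banana + tofu with both tight: 1.865 servings and 1.514 servings → $1.47.
So the least-cost plan costs $1.47.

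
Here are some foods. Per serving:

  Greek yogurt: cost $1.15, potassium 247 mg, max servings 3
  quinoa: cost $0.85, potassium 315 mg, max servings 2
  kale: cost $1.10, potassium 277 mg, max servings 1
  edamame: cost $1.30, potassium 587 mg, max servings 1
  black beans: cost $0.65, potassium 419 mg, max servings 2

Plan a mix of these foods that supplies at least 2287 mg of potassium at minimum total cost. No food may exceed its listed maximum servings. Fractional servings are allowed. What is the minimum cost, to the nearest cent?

$5.22

Cost per mg of potassium: black beans $0.0016, edamame $0.0022, quinoa $0.0027, kale $0.0040, Greek yogurt $0.0047.
Take 2 servings of black beans: +838.0 mg potassium for $1.30 (total $1.30, still need 1449.0 mg).
Take 1 serving of edamame: +587.0 mg potassium for $1.30 (total $2.60, still need 862.0 mg).
Take 2 servings of quinoa: +630.0 mg potassium for $1.70 (total $4.30, still need 232.0 mg).
Take 0.8375 servings of kale: +232.0 mg potassium for $0.92 (total $5.22, still need 0.0 mg).
Greedy by cheapest-per-mg is optimal for a single linear constraint, so the minimum cost is $5.22.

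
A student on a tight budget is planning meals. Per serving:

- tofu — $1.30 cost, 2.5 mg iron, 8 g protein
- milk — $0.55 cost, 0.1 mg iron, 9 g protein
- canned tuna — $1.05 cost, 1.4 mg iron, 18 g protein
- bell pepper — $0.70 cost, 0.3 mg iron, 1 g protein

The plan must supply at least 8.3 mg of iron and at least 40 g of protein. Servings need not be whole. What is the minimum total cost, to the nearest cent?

Check every corner: each single food scaled to meet both minima, and each pair solved so both constraints bind.
tofu only: max(8.3/2.5, 40/8) = 5 servings → $6.50.
milk only: max(8.3/0.1, 40/9) = 83 servings → $45.65.
canned tuna only: max(8.3/1.4, 40/18) = 5.929 servings → $6.22.
bell pepper only: max(8.3/0.3, 40/1) = 40 servings → $28.00.
tofu + milk with both tight: 3.258 servings and 1.548 servings → $5.09.
tofu + canned tuna with both tight: 2.763 servings and 0.9941 servings → $4.64.
tofu + bell pepper with both targets exact would need a negative amount; discard.
milk + canned tuna: the both-tight solution has a negative serving — not a feasible corner.
milk + bell pepper with both tight: 1.423 servings and 27.19 servings → $19.82.
canned tuna + bell pepper with both tight: 0.925 servings and 23.35 servings → $17.32.
The minimum over all feasible corners is $4.64.

$4.64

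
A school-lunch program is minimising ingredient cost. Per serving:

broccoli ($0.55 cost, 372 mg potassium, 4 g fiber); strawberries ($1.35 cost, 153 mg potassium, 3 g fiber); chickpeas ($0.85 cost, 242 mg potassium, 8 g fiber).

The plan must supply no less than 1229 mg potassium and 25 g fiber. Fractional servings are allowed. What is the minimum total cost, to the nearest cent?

broccoli only: max(1229/372, 25/4) = 6.25 servings → $3.44.
strawberries only: max(1229/153, 25/3) = 8.333 servings → $11.25.
chickpeas only: max(1229/242, 25/8) = 5.079 servings → $4.32.
broccoli + strawberries: intersection lies outside the first quadrant.
broccoli + chickpeas with both tight: 1.883 servings and 2.183 servings → $2.89.
strawberries + chickpeas with both tight: 7.594 servings and 0.2771 servings → $10.49.
The minimum over all feasible corners is $2.89.

$2.89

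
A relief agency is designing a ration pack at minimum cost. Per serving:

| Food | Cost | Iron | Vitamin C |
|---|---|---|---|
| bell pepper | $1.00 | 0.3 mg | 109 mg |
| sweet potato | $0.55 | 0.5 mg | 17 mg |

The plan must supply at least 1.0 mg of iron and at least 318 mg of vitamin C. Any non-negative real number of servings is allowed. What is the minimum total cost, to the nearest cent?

$3.03

For a min-cost LP with two ≥-constraints, a basic feasible solution has at most two positive variables.
bell pepper only: max(1.0/0.3, 318/109) = 3.333 servings → $3.33.
sweet potato only: max(1.0/0.5, 318/17) = 18.71 servings → $10.29.
bell pepper + sweet potato with both tight: 2.874 servings and 0.2753 servings → $3.03.
The minimum over all feasible corners is $3.03.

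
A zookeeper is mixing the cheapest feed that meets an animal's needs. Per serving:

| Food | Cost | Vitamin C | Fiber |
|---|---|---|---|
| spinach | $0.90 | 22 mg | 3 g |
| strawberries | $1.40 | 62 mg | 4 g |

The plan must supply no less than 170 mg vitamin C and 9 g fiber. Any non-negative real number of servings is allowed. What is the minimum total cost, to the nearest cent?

A basic optimal solution has at most two foods positive. Try each food alone and each pair with both targets met exactly.
spinach only: max(170/22, 9/3) = 7.727 servings → $6.95.
strawberries only: max(170/62, 9/4) = 2.742 servings → $3.84.
spinach + strawberries: intersection lies outside the first quadrant.
The minimum over all feasible corners is $3.84.

$3.84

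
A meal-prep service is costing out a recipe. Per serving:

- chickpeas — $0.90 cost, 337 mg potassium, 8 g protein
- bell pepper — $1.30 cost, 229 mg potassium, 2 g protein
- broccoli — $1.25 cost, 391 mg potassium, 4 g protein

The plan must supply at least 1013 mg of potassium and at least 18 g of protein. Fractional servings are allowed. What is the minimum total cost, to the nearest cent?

This is a tiny linear program; its minimum lies at a vertex of the feasible set. List the vertices and price them.
chickpeas only: max(1013/337, 18/8) = 3.006 servings → $2.71.
bell pepper only: max(1013/229, 18/2) = 9 servings → $11.70.
broccoli only: max(1013/391, 18/4) = 4.5 servings → $5.62.
chickpeas + bell pepper with both tight: 1.81 servings and 1.76 servings → $3.92.
chickpeas + broccoli with both tight: 1.678 servings and 1.145 servings → $2.94.
bell pepper + broccoli with both targets exact would need a negative amount; discard.
Cheapest feasible corner: $2.71.

$2.71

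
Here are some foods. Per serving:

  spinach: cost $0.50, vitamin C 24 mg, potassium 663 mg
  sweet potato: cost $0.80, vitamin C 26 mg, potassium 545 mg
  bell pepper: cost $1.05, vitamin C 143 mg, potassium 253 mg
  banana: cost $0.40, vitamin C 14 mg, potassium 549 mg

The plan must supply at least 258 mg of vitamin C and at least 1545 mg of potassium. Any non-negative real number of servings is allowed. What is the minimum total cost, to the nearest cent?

Minimising a linear cost over {vitamin C ≥ 258, potassium ≥ 1545, servings ≥ 0} — the optimum is at a vertex, using one or two foods.
spinach only: max(258/24, 1545/663) = 10.75 servings → $5.38.
sweet potato only: max(258/26, 1545/545) = 9.923 servings → $7.94.
bell pepper only: max(258/143, 1545/253) = 6.107 servings → $6.41.
banana only: max(258/14, 1545/549) = 18.43 servings → $7.37.
spinach + sweet potato: the both-tight solution has a negative serving — not a feasible corner.
spinach + bell pepper with both tight: 1.754 servings and 1.51 servings → $2.46.
spinach + banana: the both-tight solution has a negative serving — not a feasible corner.
sweet potato + bell pepper with both tight: 2.181 servings and 1.408 servings → $3.22.
sweet potato + banana with both targets exact would need a negative amount; discard.
bell pepper + banana with both tight: 1.601 servings and 2.076 servings → $2.51.
The minimum over all feasible corners is $2.46.

$2.46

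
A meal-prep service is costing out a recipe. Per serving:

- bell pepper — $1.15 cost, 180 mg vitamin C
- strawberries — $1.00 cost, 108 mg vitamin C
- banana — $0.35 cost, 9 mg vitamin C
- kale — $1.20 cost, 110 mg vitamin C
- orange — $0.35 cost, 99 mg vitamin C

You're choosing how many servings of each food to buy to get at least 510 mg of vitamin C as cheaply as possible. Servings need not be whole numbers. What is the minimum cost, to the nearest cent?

$1.80

Cost per mg of vitamin C: orange $0.0035, bell pepper $0.0064, strawberries $0.0093, kale $0.0109, banana $0.0389.
With no serving limits, use only orange: 510 mg / 99 mg = 5.152 servings × $0.35 = $1.80.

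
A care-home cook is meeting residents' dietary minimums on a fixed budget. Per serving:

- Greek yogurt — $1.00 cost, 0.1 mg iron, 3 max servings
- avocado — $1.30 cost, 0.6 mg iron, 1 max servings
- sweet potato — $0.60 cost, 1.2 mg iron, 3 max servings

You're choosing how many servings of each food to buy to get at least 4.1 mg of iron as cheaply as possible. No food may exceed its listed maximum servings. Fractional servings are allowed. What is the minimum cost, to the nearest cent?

Cost per mg of iron: sweet potato $0.5000, avocado $2.1667, Greek yogurt $10.0000.
Take 3 servings of sweet potato: +3.6 mg iron for $1.80 (total $1.80, still need 0.5 mg).
Take 0.8333 servings of avocado: +0.5 mg iron for $1.08 (total $2.88, still need 0.0 mg).
Filling from the cheapest source first is optimal under one linear minimum: $2.88.

$2.88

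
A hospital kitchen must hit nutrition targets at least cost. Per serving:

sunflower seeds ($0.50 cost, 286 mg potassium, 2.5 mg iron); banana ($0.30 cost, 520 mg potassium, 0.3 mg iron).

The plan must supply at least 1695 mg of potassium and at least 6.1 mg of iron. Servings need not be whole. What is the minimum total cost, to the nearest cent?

A basic optimal solution has at most two foods positive. Try each food alone and each pair with both targets met exactly.
sunflower seeds only: max(1695/286, 6.1/2.5) = 5.927 servings → $2.96.
banana only: max(1695/520, 6.1/0.3) = 20.33 servings → $6.10.
sunflower seeds + banana with both tight: 2.194 servings and 2.053 servings → $1.71.
So the least-cost plan costs $1.71.

$1.71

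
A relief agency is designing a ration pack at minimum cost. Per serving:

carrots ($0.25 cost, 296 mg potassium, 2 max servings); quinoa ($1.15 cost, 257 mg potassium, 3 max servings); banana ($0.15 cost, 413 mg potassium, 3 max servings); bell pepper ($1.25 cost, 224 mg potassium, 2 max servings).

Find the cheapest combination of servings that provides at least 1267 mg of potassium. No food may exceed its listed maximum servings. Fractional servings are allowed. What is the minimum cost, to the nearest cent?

$0.47

Cost per mg of potassium: banana $0.0004, carrots $0.0008, quinoa $0.0045, bell pepper $0.0056.
Take 3 servings of banana: +1239.0 mg potassium for $0.45 (total $0.45, still need 28.0 mg).
Take 0.09459 servings of carrots: +28.0 mg potassium for $0.02 (total $0.47, still need 0.0 mg).
Greedy by cheapest-per-mg is optimal for a single linear constraint, so the minimum cost is $0.47.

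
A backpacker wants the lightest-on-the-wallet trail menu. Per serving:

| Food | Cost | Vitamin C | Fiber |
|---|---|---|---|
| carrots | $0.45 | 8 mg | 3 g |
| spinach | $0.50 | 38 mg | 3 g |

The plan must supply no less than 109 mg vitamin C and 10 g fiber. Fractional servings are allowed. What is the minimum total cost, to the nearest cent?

A basic optimal solution has at most two foods positive. Try each food alone and each pair with both targets met exactly.
carrots only: max(109/8, 10/3) = 13.62 servings → $6.13.
spinach only: max(109/38, 10/3) = 3.333 servings → $1.67.
carrots + spinach with both tight: 0.5889 servings and 2.744 servings → $1.64.
Cheapest feasible corner: $1.64.

$1.64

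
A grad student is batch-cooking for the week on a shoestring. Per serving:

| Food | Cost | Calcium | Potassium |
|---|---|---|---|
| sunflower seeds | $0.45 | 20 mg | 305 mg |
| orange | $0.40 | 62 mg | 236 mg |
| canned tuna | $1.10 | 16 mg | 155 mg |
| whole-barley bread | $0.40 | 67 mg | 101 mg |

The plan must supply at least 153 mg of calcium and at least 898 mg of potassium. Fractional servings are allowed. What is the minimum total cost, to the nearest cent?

sunflower seeds only: max(153/20, 898/305) = 7.65 servings → $3.44.
orange only: max(153/62, 898/236) = 3.805 servings → $1.52.
canned tuna only: max(153/16, 898/155) = 9.562 servings → $10.52.
whole-barley bread only: max(153/67, 898/101) = 8.891 servings → $3.56.
sunflower seeds + orange with both tight: 1.379 servings and 2.023 servings → $1.43.
sunflower seeds + canned tuna: the both-tight solution has a negative serving — not a feasible corner.
sunflower seeds + whole-barley bread with both tight: 2.428 servings and 1.559 servings → $1.72.
orange + canned tuna with both tight: 1.602 servings and 3.354 servings → $4.33.
orange + whole-barley bread: the both-tight solution has a negative serving — not a feasible corner.
canned tuna + whole-barley bread with both tight: 5.099 servings and 1.066 servings → $6.04.
Cheapest feasible corner: $1.43.

$1.43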